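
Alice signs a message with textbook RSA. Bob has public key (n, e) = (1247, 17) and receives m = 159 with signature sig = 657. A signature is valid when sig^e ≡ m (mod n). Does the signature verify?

verifies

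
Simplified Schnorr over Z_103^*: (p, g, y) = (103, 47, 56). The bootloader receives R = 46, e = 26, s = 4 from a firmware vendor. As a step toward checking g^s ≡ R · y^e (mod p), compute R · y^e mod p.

Squares mod 103: 56^1≡56, 56^2≡46, 56^4≡56, 56^8≡46, 56^16≡56
26 = 16 + 8 + 2, so 56^26 ≡ 56·46·46 ≡ 46 (mod 103)
R · y^e ≡ 46·46 = 2116 ≡ 56 (mod 103)

56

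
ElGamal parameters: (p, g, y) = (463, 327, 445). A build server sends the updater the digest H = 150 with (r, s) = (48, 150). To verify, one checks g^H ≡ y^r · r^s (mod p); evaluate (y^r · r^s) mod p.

445^48 mod 463 = 419
48^150 mod 463 = 84
y^r · r^s ≡ 419·84 = 35196 ≡ 8 (mod 463)

8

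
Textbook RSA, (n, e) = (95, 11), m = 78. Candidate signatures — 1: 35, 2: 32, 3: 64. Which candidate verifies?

2

Candidate 1: Squares mod 95: 35^1≡35, 35^2≡85, 35^4≡5, 35^8≡25; 11 = 8 + 2 + 1, so 35^11 ≡ 25·85·35 ≡ 85 (mod 95)
Candidate 2: Squares mod 95: 32^1≡32, 32^2≡74, 32^4≡61, 32^8≡16; 11 = 8 + 2 + 1, so 32^11 ≡ 16·74·32 ≡ 78 (mod 95)
  → matches m = 78
Candidate 3: Squares mod 95: 64^1≡64, 64^2≡11, 64^4≡26, 64^8≡11; 11 = 8 + 2 + 1, so 64^11 ≡ 11·11·64 ≡ 49 (mod 95)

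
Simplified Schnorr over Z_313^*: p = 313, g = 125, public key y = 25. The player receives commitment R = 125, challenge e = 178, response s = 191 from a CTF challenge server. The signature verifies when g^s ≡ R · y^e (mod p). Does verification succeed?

fails

g^s mod p:
Squares mod 313: 125^1≡125, 125^2≡288, 125^4≡312, 125^8≡1, 125^16≡1, 125^32≡1, 125^64≡1, 125^128≡1
191 = 128 + 32 + 16 + 8 + 4 + 2 + 1, so 125^191 ≡ 1·1·1·1·312·288·125 ≡ 308 (mod 313)
R · y^e mod p:
Squares mod 313: 25^1≡25, 25^2≡312, 25^4≡1, 25^8≡1, 25^16≡1, 25^32≡1, 25^64≡1, 25^128≡1
178 = 128 + 32 + 16 + 2, so 25^178 ≡ 1·1·1·312 ≡ 312 (mod 313)
125·312 = 39000 ≡ 188 (mod 313)
308 ≠ 188; the check fails.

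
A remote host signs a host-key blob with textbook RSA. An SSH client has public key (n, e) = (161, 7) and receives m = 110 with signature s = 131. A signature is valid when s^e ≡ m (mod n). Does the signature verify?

verifies

Squares mod 161: s^1≡131, s^2≡95, s^4≡9
7 = 4 + 2 + 1, so s^7 ≡ 9·95·131 ≡ 110 (mod 161)
110 = m, so the signature checks out.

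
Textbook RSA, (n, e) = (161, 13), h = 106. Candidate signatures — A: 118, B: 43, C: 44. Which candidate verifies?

Candidate A: Squares mod 161: 118^1≡118, 118^2≡78, 118^4≡127, 118^8≡29; 13 = 8 + 4 + 1, so 118^13 ≡ 29·127·118 ≡ 55 (mod 161)
Candidate B: Squares mod 161: 43^1≡43, 43^2≡78, 43^4≡127, 43^8≡29; 13 = 8 + 4 + 1, so 43^13 ≡ 29·127·43 ≡ 106 (mod 161)
  → matches h = 106
Candidate C: Squares mod 161: 44^1≡44, 44^2≡4, 44^4≡16, 44^8≡95; 13 = 8 + 4 + 1, so 44^13 ≡ 95·16·44 ≡ 65 (mod 161)

B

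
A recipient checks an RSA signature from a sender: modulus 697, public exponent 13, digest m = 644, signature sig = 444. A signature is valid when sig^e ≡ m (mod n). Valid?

yes

Squares mod 697: sig^1≡444, sig^2≡582, sig^4≡679, sig^8≡324
13 = 8 + 4 + 1, so sig^13 ≡ 324·679·444 ≡ 644 (mod 697)
sig^13 mod 697 = 644 matches m.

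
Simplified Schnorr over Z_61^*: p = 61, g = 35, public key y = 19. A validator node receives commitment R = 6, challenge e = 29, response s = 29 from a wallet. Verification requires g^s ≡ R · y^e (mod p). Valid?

no

g^s mod p:
35^29 mod 61 = 54
R · y^e mod p:
19^29 mod 61 = 45
6·45 = 270 ≡ 26 (mod 61)
54 ≠ 26; the check fails.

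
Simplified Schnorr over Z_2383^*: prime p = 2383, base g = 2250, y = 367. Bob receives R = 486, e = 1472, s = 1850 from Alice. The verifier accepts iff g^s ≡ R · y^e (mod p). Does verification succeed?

g^s mod p:
2250^2 = 5062500 ≡ 1008
2250^4 ≡ 1008^2 = 1016064 ≡ 906
2250^8 ≡ 906^2 = 820836 ≡ 1084
2250^16 ≡ 1084^2 = 1175056 ≡ 237
2250^32 ≡ 237^2 = 56169 ≡ 1360
2250^64 ≡ 1360^2 = 1849600 ≡ 392
2250^128 ≡ 392^2 = 153664 ≡ 1152
2250^256 ≡ 1152^2 = 1327104 ≡ 2156
2250^512 ≡ 2156^2 = 4648336 ≡ 1486
2250^1024 ≡ 1486^2 = 2208196 ≡ 1538
1850 = 1024 + 512 + 256 + 32 + 16 + 8 + 2, so 2250^1850 ≡ 1538·1486·2156·1360·237·1084·1008 ≡ 1789 (mod 2383)
R · y^e mod p:
367^2 = 134689 ≡ 1241
367^4 ≡ 1241^2 = 1540081 ≡ 663
367^8 ≡ 663^2 = 439569 ≡ 1097
367^16 ≡ 1097^2 = 1203409 ≡ 2377
367^32 ≡ 2377^2 = 5650129 ≡ 36
367^64 ≡ 36^2 = 1296
367^128 ≡ 1296^2 = 1679616 ≡ 1984
367^256 ≡ 1984^2 = 3936256 ≡ 1923
367^512 ≡ 1923^2 = 3697929 ≡ 1896
367^1024 ≡ 1896^2 = 3594816 ≡ 1252
1472 = 1024 + 256 + 128 + 64, so 367^1472 ≡ 1252·1923·1984·1296 ≡ 596 (mod 2383)
486·596 = 289656 ≡ 1313 (mod 2383)
1789 ≠ 1313; the check fails.

fails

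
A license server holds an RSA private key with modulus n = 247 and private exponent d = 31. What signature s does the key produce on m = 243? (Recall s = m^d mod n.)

48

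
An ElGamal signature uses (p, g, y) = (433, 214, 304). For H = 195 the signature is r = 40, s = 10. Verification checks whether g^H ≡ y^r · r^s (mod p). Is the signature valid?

invalid

Left side g^H mod p:
Squares mod 433: 214^1≡214, 214^2≡331, 214^4≡12, 214^8≡144, 214^16≡385, 214^32≡139, 214^64≡269, 214^128≡50
195 = 128 + 64 + 2 + 1, so 214^195 ≡ 50·269·331·214 ≡ 390 (mod 433)
Right side y^r · r^s mod p:
Squares mod 433: 304^1≡304, 304^2≡187, 304^4≡329, 304^8≡424, 304^16≡81, 304^32≡66
40 = 32 + 8, so 304^40 ≡ 66·424 ≡ 272 (mod 433)
Squares mod 433: 40^1≡40, 40^2≡301, 40^4≡104, 40^8≡424
10 = 8 + 2, so 40^10 ≡ 424·301 ≡ 322 (mod 433)
272·322 = 87584 ≡ 118 (mod 433)
390 ≠ 118, so verification fails.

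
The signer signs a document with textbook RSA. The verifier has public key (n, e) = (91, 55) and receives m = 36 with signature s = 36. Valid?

Squares mod 91: s^1≡36, s^2≡22, s^4≡29, s^8≡22, s^16≡29, s^32≡22
55 = 32 + 16 + 4 + 2 + 1, so s^55 ≡ 22·29·29·22·36 ≡ 36 (mod 91)
s^55 mod 91 = 36 matches m.

yes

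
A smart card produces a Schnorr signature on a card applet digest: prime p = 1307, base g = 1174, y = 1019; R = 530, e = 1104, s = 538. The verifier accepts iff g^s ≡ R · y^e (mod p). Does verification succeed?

fails

g^s mod p:
1174^2 = 1378276 ≡ 698
1174^4 ≡ 698^2 = 487204 ≡ 1000
1174^8 ≡ 1000^2 = 1000000 ≡ 145
1174^16 ≡ 145^2 = 21025 ≡ 113
1174^32 ≡ 113^2 = 12769 ≡ 1006
1174^64 ≡ 1006^2 = 1012036 ≡ 418
1174^128 ≡ 418^2 = 174724 ≡ 893
1174^256 ≡ 893^2 = 797449 ≡ 179
1174^512 ≡ 179^2 = 32041 ≡ 673
538 = 512 + 16 + 8 + 2, so 1174^538 ≡ 673·113·145·698 ≡ 211 (mod 1307)
R · y^e mod p:
1019^2 = 1038361 ≡ 603
1019^4 ≡ 603^2 = 363609 ≡ 263
1019^8 ≡ 263^2 = 69169 ≡ 1205
1019^16 ≡ 1205^2 = 1452025 ≡ 1255
1019^32 ≡ 1255^2 = 1575025 ≡ 90
1019^64 ≡ 90^2 = 8100 ≡ 258
1019^128 ≡ 258^2 = 66564 ≡ 1214
1019^256 ≡ 1214^2 = 1473796 ≡ 807
1019^512 ≡ 807^2 = 651249 ≡ 363
1019^1024 ≡ 363^2 = 131769 ≡ 1069
1104 = 1024 + 64 + 16, so 1019^1104 ≡ 1069·258·1255 ≡ 7 (mod 1307)
530·7 = 3710 ≡ 1096 (mod 1307)
211 ≠ 1096; the check fails.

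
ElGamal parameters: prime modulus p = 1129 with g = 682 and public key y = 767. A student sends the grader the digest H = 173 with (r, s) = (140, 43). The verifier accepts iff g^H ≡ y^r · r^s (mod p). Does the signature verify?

Left side g^H mod p:
682^2 = 465124 ≡ 1105
682^4 ≡ 1105^2 = 1221025 ≡ 576
682^8 ≡ 576^2 = 331776 ≡ 979
682^16 ≡ 979^2 = 958441 ≡ 1049
682^32 ≡ 1049^2 = 1100401 ≡ 755
682^64 ≡ 755^2 = 570025 ≡ 1009
682^128 ≡ 1009^2 = 1018081 ≡ 852
173 = 128 + 32 + 8 + 4 + 1, so 682^173 ≡ 852·755·979·576·682 ≡ 737 (mod 1129)
Right side y^r · r^s mod p:
767^2 = 588289 ≡ 80
767^4 ≡ 80^2 = 6400 ≡ 755
767^8 ≡ 755^2 = 570025 ≡ 1009
767^16 ≡ 1009^2 = 1018081 ≡ 852
767^32 ≡ 852^2 = 725904 ≡ 1086
767^64 ≡ 1086^2 = 1179396 ≡ 720
767^128 ≡ 720^2 = 518400 ≡ 189
140 = 128 + 8 + 4, so 767^140 ≡ 189·1009·755 ≡ 143 (mod 1129)
140^2 = 19600 ≡ 407
140^4 ≡ 407^2 = 165649 ≡ 815
140^8 ≡ 815^2 = 664225 ≡ 373
140^16 ≡ 373^2 = 139129 ≡ 262
140^32 ≡ 262^2 = 68644 ≡ 904
43 = 32 + 8 + 2 + 1, so 140^43 ≡ 904·373·407·140 ≡ 92 (mod 1129)
143·92 = 13156 ≡ 737 (mod 1129)
737 ≡ 737 (mod 1129), so the signature is genuine.

verifies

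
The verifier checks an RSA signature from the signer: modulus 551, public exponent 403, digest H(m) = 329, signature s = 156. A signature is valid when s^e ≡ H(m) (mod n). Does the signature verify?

verifies

s^2 ≡ 156^2 = 24336 ≡ 92
s^4 ≡ 92^2 = 8464 ≡ 199
s^8 ≡ 199^2 = 39601 ≡ 480
s^16 ≡ 480^2 = 230400 ≡ 82
s^32 ≡ 82^2 = 6724 ≡ 112
s^64 ≡ 112^2 = 12544 ≡ 422
s^128 ≡ 422^2 = 178084 ≡ 111
s^256 ≡ 111^2 = 12321 ≡ 199
403 = 256 + 128 + 16 + 2 + 1, so s^403 ≡ 199·111·82·92·156 ≡ 329 (mod 551)
Since 329 equals the digest 329, verification succeeds.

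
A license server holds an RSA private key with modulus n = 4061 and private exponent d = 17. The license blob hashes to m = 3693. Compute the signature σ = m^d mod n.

16

m^2 ≡ 3693^2 = 13638249 ≡ 1411
m^4 ≡ 1411^2 = 1990921 ≡ 1031
m^8 ≡ 1031^2 = 1062961 ≡ 3040
m^16 ≡ 3040^2 = 9241600 ≡ 2825
17 = 16 + 1, so m^17 ≡ 2825·3693 ≡ 16 (mod 4061)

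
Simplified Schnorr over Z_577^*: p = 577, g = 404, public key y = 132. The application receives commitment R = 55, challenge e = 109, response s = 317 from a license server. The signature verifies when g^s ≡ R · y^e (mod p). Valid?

no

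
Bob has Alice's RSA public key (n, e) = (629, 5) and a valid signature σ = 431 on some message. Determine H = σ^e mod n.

σ^2 ≡ 431^2 = 185761 ≡ 206
σ^4 ≡ 206^2 = 42436 ≡ 293
5 = 4 + 1, so σ^5 ≡ 293·431 ≡ 483 (mod 629)

483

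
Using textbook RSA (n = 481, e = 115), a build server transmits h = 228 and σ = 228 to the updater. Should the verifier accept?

reject

σ^2 ≡ 228^2 = 51984 ≡ 36
σ^4 ≡ 36^2 = 1296 ≡ 334
σ^8 ≡ 334^2 = 111556 ≡ 445
σ^16 ≡ 445^2 = 198025 ≡ 334
σ^32 ≡ 334^2 = 111556 ≡ 445
σ^64 ≡ 445^2 = 198025 ≡ 334
115 = 64 + 32 + 16 + 2 + 1, so σ^115 ≡ 334·445·334·36·228 ≡ 253 (mod 481)
253 ≠ 228, so verification fails.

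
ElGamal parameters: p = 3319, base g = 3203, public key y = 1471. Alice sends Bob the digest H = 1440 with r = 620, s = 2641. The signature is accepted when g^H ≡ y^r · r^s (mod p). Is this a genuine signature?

Left side g^H mod p:
Squares mod 3319: 3203^1≡3203, 3203^2≡180, 3203^4≡2529, 3203^8≡128, 3203^16≡3108, 3203^32≡1374, 3203^64≡2684, 3203^128≡1626, 3203^256≡1952, 3203^512≡92, 3203^1024≡1826
1440 = 1024 + 256 + 128 + 32, so 3203^1440 ≡ 1826·1952·1626·1374 ≡ 1848 (mod 3319)
Right side y^r · r^s mod p:
Squares mod 3319: 1471^1≡1471, 1471^2≡3172, 1471^4≡1695, 1471^8≡2090, 1471^16≡296, 1471^32≡1322, 1471^64≡1890, 1471^128≡856, 1471^256≡2556, 1471^512≡1344
620 = 512 + 64 + 32 + 8 + 4, so 1471^620 ≡ 1344·1890·1322·2090·1695 ≡ 2865 (mod 3319)
Squares mod 3319: 620^1≡620, 620^2≡2715, 620^4≡3045, 620^8≡2058, 620^16≡320, 620^32≡2830, 620^64≡153, 620^128≡176, 620^256≡1105, 620^512≡2952, 620^1024≡1929, 620^2048≡442
2641 = 2048 + 512 + 64 + 16 + 1, so 620^2641 ≡ 442·2952·153·320·620 ≡ 35 (mod 3319)
2865·35 = 100275 ≡ 705 (mod 3319)
1848 ≠ 705, so verification fails.

forged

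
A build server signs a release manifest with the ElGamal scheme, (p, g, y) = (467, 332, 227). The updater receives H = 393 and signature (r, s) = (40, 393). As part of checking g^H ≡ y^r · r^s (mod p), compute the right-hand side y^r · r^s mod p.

387

227^40 mod 467 = 394
40^393 mod 467 = 225
y^r · r^s ≡ 394·225 = 88650 ≡ 387 (mod 467)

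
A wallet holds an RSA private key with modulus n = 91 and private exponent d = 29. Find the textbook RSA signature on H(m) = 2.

(H(m))^2 ≡ 2^2 = 4
(H(m))^4 ≡ 4^2 = 16
(H(m))^8 ≡ 16^2 = 256 ≡ 74
(H(m))^16 ≡ 74^2 = 5476 ≡ 16
29 = 16 + 8 + 4 + 1, so (H(m))^29 ≡ 16·74·16·2 ≡ 32 (mod 91)

32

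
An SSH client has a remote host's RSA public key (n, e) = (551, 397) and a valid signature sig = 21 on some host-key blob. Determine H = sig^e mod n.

2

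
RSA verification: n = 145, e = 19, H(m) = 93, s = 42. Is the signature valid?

s^2 ≡ 42^2 = 1764 ≡ 24
s^4 ≡ 24^2 = 576 ≡ 141
s^8 ≡ 141^2 = 19881 ≡ 16
s^16 ≡ 16^2 = 256 ≡ 111
19 = 16 + 2 + 1, so s^19 ≡ 111·24·42 ≡ 93 (mod 145)
Since 93 equals the digest 93, verification succeeds.

valid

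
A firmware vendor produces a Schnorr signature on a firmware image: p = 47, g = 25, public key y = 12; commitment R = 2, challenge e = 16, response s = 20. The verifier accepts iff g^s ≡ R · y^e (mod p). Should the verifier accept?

g^s mod p:
25^2 = 625 ≡ 14
25^4 ≡ 14^2 = 196 ≡ 8
25^8 ≡ 8^2 = 64 ≡ 17
25^16 ≡ 17^2 = 289 ≡ 7
20 = 16 + 4, so 25^20 ≡ 7·8 ≡ 9 (mod 47)
R · y^e mod p:
12^2 = 144 ≡ 3
12^4 ≡ 3^2 = 9
12^8 ≡ 9^2 = 81 ≡ 34
12^16 ≡ 34^2 = 1156 ≡ 28
2·28 = 56 ≡ 9 (mod 47)
9 ≡ 9 (mod 47); signature holds.

accept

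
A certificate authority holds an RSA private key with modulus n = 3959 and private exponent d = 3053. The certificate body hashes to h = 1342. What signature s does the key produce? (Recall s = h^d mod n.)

h^2 ≡ 1342^2 = 1800964 ≡ 3578
h^4 ≡ 3578^2 = 12802084 ≡ 2637
h^8 ≡ 2637^2 = 6953769 ≡ 1765
h^16 ≡ 1765^2 = 3115225 ≡ 3451
h^32 ≡ 3451^2 = 11909401 ≡ 729
h^64 ≡ 729^2 = 531441 ≡ 935
h^128 ≡ 935^2 = 874225 ≡ 3245
h^256 ≡ 3245^2 = 10530025 ≡ 3044
h^512 ≡ 3044^2 = 9265936 ≡ 1876
h^1024 ≡ 1876^2 = 3519376 ≡ 3784
h^2048 ≡ 3784^2 = 14318656 ≡ 2912
3053 = 2048 + 512 + 256 + 128 + 64 + 32 + 8 + 4 + 1, so h^3053 ≡ 2912·1876·3044·3245·935·729·1765·2637·1342 ≡ 1839 (mod 3959)

1839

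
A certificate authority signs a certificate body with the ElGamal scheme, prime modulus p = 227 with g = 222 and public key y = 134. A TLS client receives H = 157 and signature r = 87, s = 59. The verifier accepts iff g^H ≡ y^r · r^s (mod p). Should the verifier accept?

accept

Left side g^H mod p:
222^2 = 49284 ≡ 25
222^4 ≡ 25^2 = 625 ≡ 171
222^8 ≡ 171^2 = 29241 ≡ 185
222^16 ≡ 185^2 = 34225 ≡ 175
222^32 ≡ 175^2 = 30625 ≡ 207
222^64 ≡ 207^2 = 42849 ≡ 173
222^128 ≡ 173^2 = 29929 ≡ 192
157 = 128 + 16 + 8 + 4 + 1, so 222^157 ≡ 192·175·185·171·222 ≡ 176 (mod 227)
Right side y^r · r^s mod p:
134^2 = 17956 ≡ 23
134^4 ≡ 23^2 = 529 ≡ 75
134^8 ≡ 75^2 = 5625 ≡ 177
134^16 ≡ 177^2 = 31329 ≡ 3
134^32 ≡ 3^2 = 9
134^64 ≡ 9^2 = 81
87 = 64 + 16 + 4 + 2 + 1, so 134^87 ≡ 81·3·75·23·134 ≡ 116 (mod 227)
87^2 = 7569 ≡ 78
87^4 ≡ 78^2 = 6084 ≡ 182
87^8 ≡ 182^2 = 33124 ≡ 209
87^16 ≡ 209^2 = 43681 ≡ 97
87^32 ≡ 97^2 = 9409 ≡ 102
59 = 32 + 16 + 8 + 2 + 1, so 87^59 ≡ 102·97·209·78·87 ≡ 25 (mod 227)
116·25 = 2900 ≡ 176 (mod 227)
176 ≡ 176 (mod 227), so the signature is genuine.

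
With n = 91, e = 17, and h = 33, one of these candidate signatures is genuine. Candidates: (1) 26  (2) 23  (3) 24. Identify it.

Candidate 1: Squares mod 91: 26^1≡26, 26^2≡39, 26^4≡65, 26^8≡39, 26^16≡65; 17 = 16 + 1, so 26^17 ≡ 65·26 ≡ 52 (mod 91)
Candidate 2: Squares mod 91: 23^1≡23, 23^2≡74, 23^4≡16, 23^8≡74, 23^16≡16; 17 = 16 + 1, so 23^17 ≡ 16·23 ≡ 4 (mod 91)
Candidate 3: Squares mod 91: 24^1≡24, 24^2≡30, 24^4≡81, 24^8≡9, 24^16≡81; 17 = 16 + 1, so 24^17 ≡ 81·24 ≡ 33 (mod 91)
  → matches h = 33

3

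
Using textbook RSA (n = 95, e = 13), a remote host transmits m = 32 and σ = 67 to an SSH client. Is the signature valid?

valid

Squares mod 95: σ^1≡67, σ^2≡24, σ^4≡6, σ^8≡36
13 = 8 + 4 + 1, so σ^13 ≡ 36·6·67 ≡ 32 (mod 95)
σ^13 mod 95 = 32 matches m.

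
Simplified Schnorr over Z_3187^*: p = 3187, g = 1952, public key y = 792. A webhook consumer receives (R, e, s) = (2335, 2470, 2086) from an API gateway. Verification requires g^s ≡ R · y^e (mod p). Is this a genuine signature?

genuine

g^s mod p:
1952^2 = 3810304 ≡ 1839
1952^4 ≡ 1839^2 = 3381921 ≡ 514
1952^8 ≡ 514^2 = 264196 ≡ 2862
1952^16 ≡ 2862^2 = 8191044 ≡ 454
1952^32 ≡ 454^2 = 206116 ≡ 2148
1952^64 ≡ 2148^2 = 4613904 ≡ 2315
1952^128 ≡ 2315^2 = 5359225 ≡ 1878
1952^256 ≡ 1878^2 = 3526884 ≡ 2062
1952^512 ≡ 2062^2 = 4251844 ≡ 386
1952^1024 ≡ 386^2 = 148996 ≡ 2394
1952^2048 ≡ 2394^2 = 5731236 ≡ 1010
2086 = 2048 + 32 + 4 + 2, so 1952^2086 ≡ 1010·2148·514·1839 ≡ 2394 (mod 3187)
R · y^e mod p:
792^2 = 627264 ≡ 2612
792^4 ≡ 2612^2 = 6822544 ≡ 2364
792^8 ≡ 2364^2 = 5588496 ≡ 1685
792^16 ≡ 1685^2 = 2839225 ≡ 2795
792^32 ≡ 2795^2 = 7812025 ≡ 688
792^64 ≡ 688^2 = 473344 ≡ 1668
792^128 ≡ 1668^2 = 2782224 ≡ 3160
792^256 ≡ 3160^2 = 9985600 ≡ 729
792^512 ≡ 729^2 = 531441 ≡ 2399
792^1024 ≡ 2399^2 = 5755201 ≡ 2666
792^2048 ≡ 2666^2 = 7107556 ≡ 546
2470 = 2048 + 256 + 128 + 32 + 4 + 2, so 792^2470 ≡ 546·729·3160·688·2364·2612 ≡ 2264 (mod 3187)
2335·2264 = 5286440 ≡ 2394 (mod 3187)
2394 ≡ 2394 (mod 3187); signature holds.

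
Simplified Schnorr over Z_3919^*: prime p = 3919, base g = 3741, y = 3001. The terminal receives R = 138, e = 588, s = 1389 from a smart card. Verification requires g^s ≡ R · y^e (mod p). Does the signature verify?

g^s mod p:
Squares mod 3919: 3741^1≡3741, 3741^2≡332, 3741^4≡492, 3741^8≡3005, 3741^16≡649, 3741^32≡1868, 3741^64≡1514, 3741^128≡3500, 3741^256≡3125, 3741^512≡3396, 3741^1024≡3118
1389 = 1024 + 256 + 64 + 32 + 8 + 4 + 1, so 3741^1389 ≡ 3118·3125·1514·1868·3005·492·3741 ≡ 305 (mod 3919)
R · y^e mod p:
Squares mod 3919: 3001^1≡3001, 3001^2≡139, 3001^4≡3645, 3001^8≡615, 3001^16≡2001, 3001^32≡2702, 3001^64≡3626, 3001^128≡3550, 3001^256≡2915, 3001^512≡833
588 = 512 + 64 + 8 + 4, so 3001^588 ≡ 833·3626·615·3645 ≡ 201 (mod 3919)
138·201 = 27738 ≡ 305 (mod 3919)
305 ≡ 305 (mod 3919); signature holds.

verifies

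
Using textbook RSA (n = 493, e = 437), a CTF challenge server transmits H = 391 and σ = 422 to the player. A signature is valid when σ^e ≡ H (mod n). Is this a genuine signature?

forged

σ^2 ≡ 422^2 = 178084 ≡ 111
σ^4 ≡ 111^2 = 12321 ≡ 489
σ^8 ≡ 489^2 = 239121 ≡ 16
σ^16 ≡ 16^2 = 256
σ^32 ≡ 256^2 = 65536 ≡ 460
σ^64 ≡ 460^2 = 211600 ≡ 103
σ^128 ≡ 103^2 = 10609 ≡ 256
σ^256 ≡ 256^2 = 65536 ≡ 460
437 = 256 + 128 + 32 + 16 + 4 + 1, so σ^437 ≡ 460·256·460·256·489·422 ≡ 471 (mod 493)
The recovered value 471 does not match the digest 391.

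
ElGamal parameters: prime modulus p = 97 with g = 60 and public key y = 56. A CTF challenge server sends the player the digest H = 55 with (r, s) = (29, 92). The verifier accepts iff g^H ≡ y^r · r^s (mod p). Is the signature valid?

valid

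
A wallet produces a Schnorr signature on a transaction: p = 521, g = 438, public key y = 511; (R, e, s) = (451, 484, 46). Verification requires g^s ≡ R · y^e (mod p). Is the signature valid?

g^s mod p:
438^2 = 191844 ≡ 116
438^4 ≡ 116^2 = 13456 ≡ 431
438^8 ≡ 431^2 = 185761 ≡ 285
438^16 ≡ 285^2 = 81225 ≡ 470
438^32 ≡ 470^2 = 220900 ≡ 517
46 = 32 + 8 + 4 + 2, so 438^46 ≡ 517·285·431·116 ≡ 397 (mod 521)
R · y^e mod p:
511^2 = 261121 ≡ 100
511^4 ≡ 100^2 = 10000 ≡ 101
511^8 ≡ 101^2 = 10201 ≡ 302
511^16 ≡ 302^2 = 91204 ≡ 29
511^32 ≡ 29^2 = 841 ≡ 320
511^64 ≡ 320^2 = 102400 ≡ 284
511^128 ≡ 284^2 = 80656 ≡ 422
511^256 ≡ 422^2 = 178084 ≡ 423
484 = 256 + 128 + 64 + 32 + 4, so 511^484 ≡ 423·422·284·320·101 ≡ 29 (mod 521)
451·29 = 13079 ≡ 54 (mod 521)
397 ≠ 54; the check fails.

invalid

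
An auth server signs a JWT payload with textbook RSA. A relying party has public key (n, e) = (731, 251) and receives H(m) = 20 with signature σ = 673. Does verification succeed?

passes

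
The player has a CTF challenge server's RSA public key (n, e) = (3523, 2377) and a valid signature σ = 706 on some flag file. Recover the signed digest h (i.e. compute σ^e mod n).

σ^2377 mod 3523 = 316

316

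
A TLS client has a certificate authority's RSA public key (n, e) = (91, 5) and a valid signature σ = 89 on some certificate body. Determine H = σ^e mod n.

59

Squares mod 91: σ^1≡89, σ^2≡4, σ^4≡16
5 = 4 + 1, so σ^5 ≡ 16·89 ≡ 59 (mod 91)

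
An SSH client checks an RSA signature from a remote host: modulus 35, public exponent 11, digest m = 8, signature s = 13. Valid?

no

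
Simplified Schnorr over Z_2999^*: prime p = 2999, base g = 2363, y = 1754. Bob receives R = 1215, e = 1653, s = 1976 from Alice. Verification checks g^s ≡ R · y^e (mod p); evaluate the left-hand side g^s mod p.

Squares mod 2999: 2363^1≡2363, 2363^2≡2630, 2363^4≡1206, 2363^8≡2920, 2363^16≡243, 2363^32≡2068, 2363^64≡50, 2363^128≡2500, 2363^256≡84, 2363^512≡1058, 2363^1024≡737
1976 = 1024 + 512 + 256 + 128 + 32 + 16 + 8, so 2363^1976 ≡ 737·1058·84·2500·2068·243·2920 ≡ 911 (mod 2999)

911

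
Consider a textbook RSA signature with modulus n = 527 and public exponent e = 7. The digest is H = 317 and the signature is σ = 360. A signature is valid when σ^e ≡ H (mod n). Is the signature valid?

Squares mod 527: σ^1≡360, σ^2≡485, σ^4≡183
7 = 4 + 2 + 1, so σ^7 ≡ 183·485·360 ≡ 317 (mod 527)
σ^7 mod 527 = 317 matches H.

valid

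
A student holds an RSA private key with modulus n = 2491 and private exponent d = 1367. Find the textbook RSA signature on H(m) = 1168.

438

(H(m))^2 ≡ 1168^2 = 1364224 ≡ 1647
(H(m))^4 ≡ 1647^2 = 2712609 ≡ 2401
(H(m))^8 ≡ 2401^2 = 5764801 ≡ 627
(H(m))^16 ≡ 627^2 = 393129 ≡ 2042
(H(m))^32 ≡ 2042^2 = 4169764 ≡ 2321
(H(m))^64 ≡ 2321^2 = 5387041 ≡ 1499
(H(m))^128 ≡ 1499^2 = 2247001 ≡ 119
(H(m))^256 ≡ 119^2 = 14161 ≡ 1706
(H(m))^512 ≡ 1706^2 = 2910436 ≡ 948
(H(m))^1024 ≡ 948^2 = 898704 ≡ 1944
1367 = 1024 + 256 + 64 + 16 + 4 + 2 + 1, so (H(m))^1367 ≡ 1944·1706·1499·2042·2401·1647·1168 ≡ 438 (mod 2491)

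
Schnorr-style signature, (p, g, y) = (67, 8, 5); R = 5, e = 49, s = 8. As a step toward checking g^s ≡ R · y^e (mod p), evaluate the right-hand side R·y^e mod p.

14

5^49 mod 67 = 43
R · y^e ≡ 5·43 = 215 ≡ 14 (mod 67)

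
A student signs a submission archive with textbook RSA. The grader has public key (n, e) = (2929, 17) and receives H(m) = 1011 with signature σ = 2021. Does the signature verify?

verifies

Squares mod 2929: σ^1≡2021, σ^2≡1415, σ^4≡1718, σ^8≡2021, σ^16≡1415
17 = 16 + 1, so σ^17 ≡ 1415·2021 ≡ 1011 (mod 2929)
Since 1011 equals the digest 1011, verification succeeds.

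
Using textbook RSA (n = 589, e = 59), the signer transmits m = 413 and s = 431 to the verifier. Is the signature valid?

s^2 ≡ 431^2 = 185761 ≡ 226
s^4 ≡ 226^2 = 51076 ≡ 422
s^8 ≡ 422^2 = 178084 ≡ 206
s^16 ≡ 206^2 = 42436 ≡ 28
s^32 ≡ 28^2 = 784 ≡ 195
59 = 32 + 16 + 8 + 2 + 1, so s^59 ≡ 195·28·206·226·431 ≡ 413 (mod 589)
Since 413 equals the digest 413, verification succeeds.

valid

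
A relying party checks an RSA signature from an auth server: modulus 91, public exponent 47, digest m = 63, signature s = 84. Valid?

s^2 ≡ 84^2 = 7056 ≡ 49
s^4 ≡ 49^2 = 2401 ≡ 35
s^8 ≡ 35^2 = 1225 ≡ 42
s^16 ≡ 42^2 = 1764 ≡ 35
s^32 ≡ 35^2 = 1225 ≡ 42
47 = 32 + 8 + 4 + 2 + 1, so s^47 ≡ 42·42·35·49·84 ≡ 63 (mod 91)
s^47 mod 91 = 63 matches m.

yes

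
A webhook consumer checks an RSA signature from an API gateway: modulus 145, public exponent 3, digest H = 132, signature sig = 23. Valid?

sig^2 ≡ 23^2 = 529 ≡ 94
3 = 2 + 1, so sig^3 ≡ 94·23 ≡ 132 (mod 145)
sig^3 mod 145 = 132 matches H.

yes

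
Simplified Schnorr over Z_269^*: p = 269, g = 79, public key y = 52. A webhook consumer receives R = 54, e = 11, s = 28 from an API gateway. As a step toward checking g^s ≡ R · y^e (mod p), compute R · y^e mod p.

214

52^2 = 2704 ≡ 14
52^4 ≡ 14^2 = 196
52^8 ≡ 196^2 = 38416 ≡ 218
11 = 8 + 2 + 1, so 52^11 ≡ 218·14·52 ≡ 263 (mod 269)
R · y^e ≡ 54·263 = 14202 ≡ 214 (mod 269)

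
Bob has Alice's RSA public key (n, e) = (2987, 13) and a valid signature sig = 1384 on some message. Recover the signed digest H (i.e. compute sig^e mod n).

sig^2 ≡ 1384^2 = 1915456 ≡ 789
sig^4 ≡ 789^2 = 622521 ≡ 1225
sig^8 ≡ 1225^2 = 1500625 ≡ 1151
13 = 8 + 4 + 1, so sig^13 ≡ 1151·1225·1384 ≡ 1287 (mod 2987)

1287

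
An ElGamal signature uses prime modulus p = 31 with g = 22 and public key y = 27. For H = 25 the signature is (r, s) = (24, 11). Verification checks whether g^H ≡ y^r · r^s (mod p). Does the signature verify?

verifies

Left side g^H mod p:
22^2 = 484 ≡ 19
22^4 ≡ 19^2 = 361 ≡ 20
22^8 ≡ 20^2 = 400 ≡ 28
22^16 ≡ 28^2 = 784 ≡ 9
25 = 16 + 8 + 1, so 22^25 ≡ 9·28·22 ≡ 26 (mod 31)
Right side y^r · r^s mod p:
27^2 = 729 ≡ 16
27^4 ≡ 16^2 = 256 ≡ 8
27^8 ≡ 8^2 = 64 ≡ 2
27^16 ≡ 2^2 = 4
24 = 16 + 8, so 27^24 ≡ 4·2 ≡ 8 (mod 31)
24^2 = 576 ≡ 18
24^4 ≡ 18^2 = 324 ≡ 14
24^8 ≡ 14^2 = 196 ≡ 10
11 = 8 + 2 + 1, so 24^11 ≡ 10·18·24 ≡ 11 (mod 31)
8·11 = 88 ≡ 26 (mod 31)
26 ≡ 26 (mod 31), so the signature is genuine.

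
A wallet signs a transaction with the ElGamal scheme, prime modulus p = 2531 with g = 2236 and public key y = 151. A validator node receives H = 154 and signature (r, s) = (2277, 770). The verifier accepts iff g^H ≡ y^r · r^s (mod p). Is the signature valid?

Left side g^H mod p:
Squares mod 2531: 2236^1≡2236, 2236^2≡971, 2236^4≡1309, 2236^8≡2525, 2236^16≡36, 2236^32≡1296, 2236^64≡1563, 2236^128≡554
154 = 128 + 16 + 8 + 2, so 2236^154 ≡ 554·36·2525·971 ≡ 1935 (mod 2531)
Right side y^r · r^s mod p:
Squares mod 2531: 151^1≡151, 151^2≡22, 151^4≡484, 151^8≡1404, 151^16≡2098, 151^32≡195, 151^64≡60, 151^128≡1069, 151^256≡1280, 151^512≡843, 151^1024≡1969, 151^2048≡2000
2277 = 2048 + 128 + 64 + 32 + 4 + 1, so 151^2277 ≡ 2000·1069·60·195·484·151 ≡ 2411 (mod 2531)
Squares mod 2531: 2277^1≡2277, 2277^2≡1241, 2277^4≡1233, 2277^8≡1689, 2277^16≡284, 2277^32≡2195, 2277^64≡1532, 2277^128≡787, 2277^256≡1805, 2277^512≡628
770 = 512 + 256 + 2, so 2277^770 ≡ 628·1805·1241 ≡ 933 (mod 2531)
2411·933 = 2249463 ≡ 1935 (mod 2531)
1935 ≡ 1935 (mod 2531), so the signature is genuine.

valid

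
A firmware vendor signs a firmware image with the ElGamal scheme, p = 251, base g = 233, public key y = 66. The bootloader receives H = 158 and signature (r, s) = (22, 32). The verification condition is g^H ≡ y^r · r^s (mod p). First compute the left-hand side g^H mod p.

31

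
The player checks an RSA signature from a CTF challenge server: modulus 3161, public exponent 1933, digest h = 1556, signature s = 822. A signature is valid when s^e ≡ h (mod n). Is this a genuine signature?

forged

s^1933 mod 3161 = 1605
1605 ≠ 1556, so verification fails.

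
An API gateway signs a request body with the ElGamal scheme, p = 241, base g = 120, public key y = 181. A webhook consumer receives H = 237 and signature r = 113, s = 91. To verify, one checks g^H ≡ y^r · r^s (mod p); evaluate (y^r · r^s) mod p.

233

181^2 = 32761 ≡ 226
181^4 ≡ 226^2 = 51076 ≡ 225
181^8 ≡ 225^2 = 50625 ≡ 15
181^16 ≡ 15^2 = 225
181^32 ≡ 225^2 = 50625 ≡ 15
181^64 ≡ 15^2 = 225
113 = 64 + 32 + 16 + 1, so 181^113 ≡ 225·15·225·181 ≡ 237 (mod 241)
113^2 = 12769 ≡ 237
113^4 ≡ 237^2 = 56169 ≡ 16
113^8 ≡ 16^2 = 256 ≡ 15
113^16 ≡ 15^2 = 225
113^32 ≡ 225^2 = 50625 ≡ 15
113^64 ≡ 15^2 = 225
91 = 64 + 16 + 8 + 2 + 1, so 113^91 ≡ 225·225·15·237·113 ≡ 2 (mod 241)
y^r · r^s ≡ 237·2 = 474 ≡ 233 (mod 241)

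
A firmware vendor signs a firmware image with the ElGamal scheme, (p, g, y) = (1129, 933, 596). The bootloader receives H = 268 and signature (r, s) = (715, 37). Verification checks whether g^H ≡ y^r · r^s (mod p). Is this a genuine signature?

Left side g^H mod p:
933^2 = 870489 ≡ 30
933^4 ≡ 30^2 = 900
933^8 ≡ 900^2 = 810000 ≡ 507
933^16 ≡ 507^2 = 257049 ≡ 766
933^32 ≡ 766^2 = 586756 ≡ 805
933^64 ≡ 805^2 = 648025 ≡ 1108
933^128 ≡ 1108^2 = 1227664 ≡ 441
933^256 ≡ 441^2 = 194481 ≡ 293
268 = 256 + 8 + 4, so 933^268 ≡ 293·507·900 ≡ 849 (mod 1129)
Right side y^r · r^s mod p:
596^2 = 355216 ≡ 710
596^4 ≡ 710^2 = 504100 ≡ 566
596^8 ≡ 566^2 = 320356 ≡ 849
596^16 ≡ 849^2 = 720801 ≡ 499
596^32 ≡ 499^2 = 249001 ≡ 621
596^64 ≡ 621^2 = 385641 ≡ 652
596^128 ≡ 652^2 = 425104 ≡ 600
596^256 ≡ 600^2 = 360000 ≡ 978
596^512 ≡ 978^2 = 956484 ≡ 221
715 = 512 + 128 + 64 + 8 + 2 + 1, so 596^715 ≡ 221·600·652·849·710·596 ≡ 96 (mod 1129)
715^2 = 511225 ≡ 917
715^4 ≡ 917^2 = 840889 ≡ 913
715^8 ≡ 913^2 = 833569 ≡ 367
715^16 ≡ 367^2 = 134689 ≡ 338
715^32 ≡ 338^2 = 114244 ≡ 215
37 = 32 + 4 + 1, so 715^37 ≡ 215·913·715 ≡ 419 (mod 1129)
96·419 = 40224 ≡ 709 (mod 1129)
849 ≠ 709, so verification fails.

forged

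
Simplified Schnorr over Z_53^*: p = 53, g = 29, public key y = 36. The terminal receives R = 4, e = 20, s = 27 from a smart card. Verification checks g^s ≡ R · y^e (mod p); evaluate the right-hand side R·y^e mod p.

29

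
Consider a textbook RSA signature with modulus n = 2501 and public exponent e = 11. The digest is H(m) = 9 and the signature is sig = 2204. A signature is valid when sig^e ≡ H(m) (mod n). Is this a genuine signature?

sig^2 ≡ 2204^2 = 4857616 ≡ 674
sig^4 ≡ 674^2 = 454276 ≡ 1595
sig^8 ≡ 1595^2 = 2544025 ≡ 508
11 = 8 + 2 + 1, so sig^11 ≡ 508·674·2204 ≡ 236 (mod 2501)
236 ≠ 9, so verification fails.

forged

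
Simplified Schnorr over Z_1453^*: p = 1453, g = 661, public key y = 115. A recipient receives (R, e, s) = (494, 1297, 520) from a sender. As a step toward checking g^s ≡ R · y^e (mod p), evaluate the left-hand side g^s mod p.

734

Squares mod 1453: 661^1≡661, 661^2≡1021, 661^4≡640, 661^8≡1307, 661^16≡974, 661^32≡1320, 661^64≡253, 661^128≡77, 661^256≡117, 661^512≡612
520 = 512 + 8, so 661^520 ≡ 612·1307 ≡ 734 (mod 1453)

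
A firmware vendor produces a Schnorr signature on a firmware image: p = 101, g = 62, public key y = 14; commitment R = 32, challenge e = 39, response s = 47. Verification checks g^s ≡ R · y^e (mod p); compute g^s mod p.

60

62^2 = 3844 ≡ 6
62^4 ≡ 6^2 = 36
62^8 ≡ 36^2 = 1296 ≡ 84
62^16 ≡ 84^2 = 7056 ≡ 87
62^32 ≡ 87^2 = 7569 ≡ 95
47 = 32 + 8 + 4 + 2 + 1, so 62^47 ≡ 95·84·36·6·62 ≡ 60 (mod 101)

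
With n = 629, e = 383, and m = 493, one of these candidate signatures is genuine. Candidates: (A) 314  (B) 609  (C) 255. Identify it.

Candidate A: Squares mod 629: 314^1≡314, 314^2≡472, 314^4≡118, 314^8≡86, 314^16≡477, 314^32≡460, 314^64≡256, 314^128≡120, 314^256≡562; 383 = 256 + 64 + 32 + 16 + 8 + 4 + 2 + 1, so 314^383 ≡ 562·256·460·477·86·118·472·314 ≡ 355 (mod 629)
Candidate B: Squares mod 629: 609^1≡609, 609^2≡400, 609^4≡234, 609^8≡33, 609^16≡460, 609^32≡256, 609^64≡120, 609^128≡562, 609^256≡86; 383 = 256 + 64 + 32 + 16 + 8 + 4 + 2 + 1, so 609^383 ≡ 86·120·256·460·33·234·400·609 ≡ 351 (mod 629)
Candidate C: Squares mod 629: 255^1≡255, 255^2≡238, 255^4≡34, 255^8≡527, 255^16≡340, 255^32≡493, 255^64≡255, 255^128≡238, 255^256≡34; 383 = 256 + 64 + 32 + 16 + 8 + 4 + 2 + 1, so 255^383 ≡ 34·255·493·340·527·34·238·255 ≡ 493 (mod 629)
  → matches m = 493

C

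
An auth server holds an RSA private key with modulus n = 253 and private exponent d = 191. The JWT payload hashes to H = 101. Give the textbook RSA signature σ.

167

H^2 ≡ 101^2 = 10201 ≡ 81
H^4 ≡ 81^2 = 6561 ≡ 236
H^8 ≡ 236^2 = 55696 ≡ 36
H^16 ≡ 36^2 = 1296 ≡ 31
H^32 ≡ 31^2 = 961 ≡ 202
H^64 ≡ 202^2 = 40804 ≡ 71
H^128 ≡ 71^2 = 5041 ≡ 234
191 = 128 + 32 + 16 + 8 + 4 + 2 + 1, so H^191 ≡ 234·202·31·36·236·81·101 ≡ 167 (mod 253)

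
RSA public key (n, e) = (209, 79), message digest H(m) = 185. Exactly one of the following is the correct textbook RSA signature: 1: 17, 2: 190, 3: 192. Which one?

3

Candidate 1: Squares mod 209: 17^1≡17, 17^2≡80, 17^4≡130, 17^8≡180, 17^16≡5, 17^32≡25, 17^64≡207; 79 = 64 + 8 + 4 + 2 + 1, so 17^79 ≡ 207·180·130·80·17 ≡ 24 (mod 209)
Candidate 2: Squares mod 209: 190^1≡190, 190^2≡152, 190^4≡114, 190^8≡38, 190^16≡190, 190^32≡152, 190^64≡114; 79 = 64 + 8 + 4 + 2 + 1, so 190^79 ≡ 114·38·114·152·190 ≡ 114 (mod 209)
Candidate 3: Squares mod 209: 192^1≡192, 192^2≡80, 192^4≡130, 192^8≡180, 192^16≡5, 192^32≡25, 192^64≡207; 79 = 64 + 8 + 4 + 2 + 1, so 192^79 ≡ 207·180·130·80·192 ≡ 185 (mod 209)
  → matches H(m) = 185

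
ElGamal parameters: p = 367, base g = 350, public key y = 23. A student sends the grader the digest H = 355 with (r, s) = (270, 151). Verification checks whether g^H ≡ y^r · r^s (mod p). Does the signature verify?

Left side g^H mod p:
350^2 = 122500 ≡ 289
350^4 ≡ 289^2 = 83521 ≡ 212
350^8 ≡ 212^2 = 44944 ≡ 170
350^16 ≡ 170^2 = 28900 ≡ 274
350^32 ≡ 274^2 = 75076 ≡ 208
350^64 ≡ 208^2 = 43264 ≡ 325
350^128 ≡ 325^2 = 105625 ≡ 296
350^256 ≡ 296^2 = 87616 ≡ 270
355 = 256 + 64 + 32 + 2 + 1, so 350^355 ≡ 270·325·208·289·350 ≡ 94 (mod 367)
Right side y^r · r^s mod p:
23^2 = 529 ≡ 162
23^4 ≡ 162^2 = 26244 ≡ 187
23^8 ≡ 187^2 = 34969 ≡ 104
23^16 ≡ 104^2 = 10816 ≡ 173
23^32 ≡ 173^2 = 29929 ≡ 202
23^64 ≡ 202^2 = 40804 ≡ 67
23^128 ≡ 67^2 = 4489 ≡ 85
23^256 ≡ 85^2 = 7225 ≡ 252
270 = 256 + 8 + 4 + 2, so 23^270 ≡ 252·104·187·162 ≡ 106 (mod 367)
270^2 = 72900 ≡ 234
270^4 ≡ 234^2 = 54756 ≡ 73
270^8 ≡ 73^2 = 5329 ≡ 191
270^16 ≡ 191^2 = 36481 ≡ 148
270^32 ≡ 148^2 = 21904 ≡ 251
270^64 ≡ 251^2 = 63001 ≡ 244
270^128 ≡ 244^2 = 59536 ≡ 82
151 = 128 + 16 + 4 + 2 + 1, so 270^151 ≡ 82·148·73·234·270 ≡ 174 (mod 367)
106·174 = 18444 ≡ 94 (mod 367)
94 ≡ 94 (mod 367), so the signature is genuine.

verifies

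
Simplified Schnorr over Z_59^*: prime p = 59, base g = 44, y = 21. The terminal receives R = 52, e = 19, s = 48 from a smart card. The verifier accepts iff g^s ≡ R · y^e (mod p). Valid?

no

g^s mod p:
Squares mod 59: 44^1≡44, 44^2≡48, 44^4≡3, 44^8≡9, 44^16≡22, 44^32≡12
48 = 32 + 16, so 44^48 ≡ 12·22 ≡ 28 (mod 59)
R · y^e mod p:
Squares mod 59: 21^1≡21, 21^2≡28, 21^4≡17, 21^8≡53, 21^16≡36
19 = 16 + 2 + 1, so 21^19 ≡ 36·28·21 ≡ 46 (mod 59)
52·46 = 2392 ≡ 32 (mod 59)
28 ≠ 32; the check fails.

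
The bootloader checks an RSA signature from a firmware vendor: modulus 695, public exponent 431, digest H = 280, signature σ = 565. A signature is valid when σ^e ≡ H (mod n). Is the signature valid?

invalid

Squares mod 695: σ^1≡565, σ^2≡220, σ^4≡445, σ^8≡645, σ^16≡415, σ^32≡560, σ^64≡155, σ^128≡395, σ^256≡345
431 = 256 + 128 + 32 + 8 + 4 + 2 + 1, so σ^431 ≡ 345·395·560·645·445·220·565 ≡ 260 (mod 695)
The recovered value 260 does not match the digest 280.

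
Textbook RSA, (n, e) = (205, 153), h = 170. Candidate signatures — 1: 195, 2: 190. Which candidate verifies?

2

Candidate 1: 195^2 = 38025 ≡ 100; 195^4 ≡ 100^2 = 10000 ≡ 160; 195^8 ≡ 160^2 = 25600 ≡ 180; 195^16 ≡ 180^2 = 32400 ≡ 10; 195^32 ≡ 10^2 = 100; 195^64 ≡ 100^2 = 10000 ≡ 160; 195^128 ≡ 160^2 = 25600 ≡ 180; 153 = 128 + 16 + 8 + 1, so 195^153 ≡ 180·10·180·195 ≡ 25 (mod 205)
Candidate 2: 190^2 = 36100 ≡ 20; 190^4 ≡ 20^2 = 400 ≡ 195; 190^8 ≡ 195^2 = 38025 ≡ 100; 190^16 ≡ 100^2 = 10000 ≡ 160; 190^32 ≡ 160^2 = 25600 ≡ 180; 190^64 ≡ 180^2 = 32400 ≡ 10; 190^128 ≡ 10^2 = 100; 153 = 128 + 16 + 8 + 1, so 190^153 ≡ 100·160·100·190 ≡ 170 (mod 205)
  → matches h = 170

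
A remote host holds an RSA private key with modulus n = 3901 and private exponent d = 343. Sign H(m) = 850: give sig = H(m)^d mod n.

520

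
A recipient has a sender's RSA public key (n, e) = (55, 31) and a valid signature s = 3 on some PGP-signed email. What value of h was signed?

47

Squares mod 55: s^1≡3, s^2≡9, s^4≡26, s^8≡16, s^16≡36
31 = 16 + 8 + 4 + 2 + 1, so s^31 ≡ 36·16·26·9·3 ≡ 47 (mod 55)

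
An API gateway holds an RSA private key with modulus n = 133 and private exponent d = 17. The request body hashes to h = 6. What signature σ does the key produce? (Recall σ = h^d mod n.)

h^2 ≡ 6^2 = 36
h^4 ≡ 36^2 = 1296 ≡ 99
h^8 ≡ 99^2 = 9801 ≡ 92
h^16 ≡ 92^2 = 8464 ≡ 85
17 = 16 + 1, so h^17 ≡ 85·6 ≡ 111 (mod 133)

111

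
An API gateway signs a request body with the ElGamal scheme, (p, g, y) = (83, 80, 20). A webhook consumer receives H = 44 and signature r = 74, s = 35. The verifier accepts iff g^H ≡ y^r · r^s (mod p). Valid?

no

Left side g^H mod p:
80^44 mod 83 = 27
Right side y^r · r^s mod p:
20^74 mod 83 = 33
74^35 mod 83 = 52
33·52 = 1716 ≡ 56 (mod 83)
27 ≠ 56, so verification fails.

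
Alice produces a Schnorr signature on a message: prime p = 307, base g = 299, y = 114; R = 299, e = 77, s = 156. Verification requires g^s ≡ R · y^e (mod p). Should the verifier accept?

g^s mod p:
Squares mod 307: 299^1≡299, 299^2≡64, 299^4≡105, 299^8≡280, 299^16≡115, 299^32≡24, 299^64≡269, 299^128≡216
156 = 128 + 16 + 8 + 4, so 299^156 ≡ 216·115·280·105 ≡ 102 (mod 307)
R · y^e mod p:
Squares mod 307: 114^1≡114, 114^2≡102, 114^4≡273, 114^8≡235, 114^16≡272, 114^32≡304, 114^64≡9
77 = 64 + 8 + 4 + 1, so 114^77 ≡ 9·235·273·114 ≡ 81 (mod 307)
299·81 = 24219 ≡ 273 (mod 307)
102 ≠ 273; the check fails.

reject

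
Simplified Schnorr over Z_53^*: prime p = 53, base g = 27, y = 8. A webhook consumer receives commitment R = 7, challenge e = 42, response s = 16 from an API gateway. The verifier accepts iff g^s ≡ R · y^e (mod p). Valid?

yes

g^s mod p:
27^2 = 729 ≡ 40
27^4 ≡ 40^2 = 1600 ≡ 10
27^8 ≡ 10^2 = 100 ≡ 47
27^16 ≡ 47^2 = 2209 ≡ 36
R · y^e mod p:
8^2 = 64 ≡ 11
8^4 ≡ 11^2 = 121 ≡ 15
8^8 ≡ 15^2 = 225 ≡ 13
8^16 ≡ 13^2 = 169 ≡ 10
8^32 ≡ 10^2 = 100 ≡ 47
42 = 32 + 8 + 2, so 8^42 ≡ 47·13·11 ≡ 43 (mod 53)
7·43 = 301 ≡ 36 (mod 53)
36 ≡ 36 (mod 53); signature holds.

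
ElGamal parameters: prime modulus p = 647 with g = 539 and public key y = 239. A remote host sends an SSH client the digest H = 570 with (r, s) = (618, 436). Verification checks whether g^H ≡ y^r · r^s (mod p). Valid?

no

Left side g^H mod p:
539^2 = 290521 ≡ 18
539^4 ≡ 18^2 = 324
539^8 ≡ 324^2 = 104976 ≡ 162
539^16 ≡ 162^2 = 26244 ≡ 364
539^32 ≡ 364^2 = 132496 ≡ 508
539^64 ≡ 508^2 = 258064 ≡ 558
539^128 ≡ 558^2 = 311364 ≡ 157
539^256 ≡ 157^2 = 24649 ≡ 63
539^512 ≡ 63^2 = 3969 ≡ 87
570 = 512 + 32 + 16 + 8 + 2, so 539^570 ≡ 87·508·364·162·18 ≡ 218 (mod 647)
Right side y^r · r^s mod p:
239^2 = 57121 ≡ 185
239^4 ≡ 185^2 = 34225 ≡ 581
239^8 ≡ 581^2 = 337561 ≡ 474
239^16 ≡ 474^2 = 224676 ≡ 167
239^32 ≡ 167^2 = 27889 ≡ 68
239^64 ≡ 68^2 = 4624 ≡ 95
239^128 ≡ 95^2 = 9025 ≡ 614
239^256 ≡ 614^2 = 376996 ≡ 442
239^512 ≡ 442^2 = 195364 ≡ 617
618 = 512 + 64 + 32 + 8 + 2, so 239^618 ≡ 617·95·68·474·185 ≡ 627 (mod 647)
618^2 = 381924 ≡ 194
618^4 ≡ 194^2 = 37636 ≡ 110
618^8 ≡ 110^2 = 12100 ≡ 454
618^16 ≡ 454^2 = 206116 ≡ 370
618^32 ≡ 370^2 = 136900 ≡ 383
618^64 ≡ 383^2 = 146689 ≡ 467
618^128 ≡ 467^2 = 218089 ≡ 50
618^256 ≡ 50^2 = 2500 ≡ 559
436 = 256 + 128 + 32 + 16 + 4, so 618^436 ≡ 559·50·383·370·110 ≡ 546 (mod 647)
627·546 = 342342 ≡ 79 (mod 647)
218 ≠ 79, so verification fails.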